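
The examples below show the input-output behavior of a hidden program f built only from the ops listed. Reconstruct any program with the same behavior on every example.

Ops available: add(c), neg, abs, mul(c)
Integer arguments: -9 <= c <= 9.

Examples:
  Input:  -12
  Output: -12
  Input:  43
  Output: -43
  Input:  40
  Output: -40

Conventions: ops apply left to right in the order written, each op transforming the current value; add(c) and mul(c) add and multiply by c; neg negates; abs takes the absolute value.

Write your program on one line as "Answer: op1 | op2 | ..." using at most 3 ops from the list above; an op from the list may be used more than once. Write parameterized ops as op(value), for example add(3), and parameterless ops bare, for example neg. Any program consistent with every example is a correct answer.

neg | abs | neg

Check, running the answer program on each example:
  -12 -> 12 -> 12 -> -12
  43 -> -43 -> 43 -> -43
  40 -> -40 -> 40 -> -40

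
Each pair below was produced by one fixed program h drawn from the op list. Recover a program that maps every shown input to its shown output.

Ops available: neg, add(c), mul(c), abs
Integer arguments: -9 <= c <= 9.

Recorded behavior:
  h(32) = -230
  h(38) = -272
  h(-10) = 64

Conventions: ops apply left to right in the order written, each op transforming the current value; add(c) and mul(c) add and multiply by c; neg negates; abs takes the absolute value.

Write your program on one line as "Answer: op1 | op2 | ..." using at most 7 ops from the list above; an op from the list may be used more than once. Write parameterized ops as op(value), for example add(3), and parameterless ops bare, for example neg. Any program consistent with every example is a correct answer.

neg | mul(-7) | add(7) | neg | add(-1) | add(2)

Check, running the answer program on each example:
  32 -> -32 -> 224 -> 231 -> -231 -> -232 -> -230
  38 -> -38 -> 266 -> 273 -> -273 -> -274 -> -272
  -10 -> 10 -> -70 -> -63 -> 63 -> 62 -> 64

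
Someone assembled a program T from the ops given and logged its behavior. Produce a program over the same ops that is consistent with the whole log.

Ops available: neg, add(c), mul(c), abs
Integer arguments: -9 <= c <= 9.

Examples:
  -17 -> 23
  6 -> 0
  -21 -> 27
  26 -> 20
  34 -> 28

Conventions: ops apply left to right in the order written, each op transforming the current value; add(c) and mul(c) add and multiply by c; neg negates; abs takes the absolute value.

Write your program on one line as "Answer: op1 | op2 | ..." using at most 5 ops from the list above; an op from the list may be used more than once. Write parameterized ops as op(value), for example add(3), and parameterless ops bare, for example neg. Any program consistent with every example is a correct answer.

add(-4) | neg | add(2) | abs

Check, running the answer program on each example:
  -17 -> -21 -> 21 -> 23 -> 23
  6 -> 2 -> -2 -> 0 -> 0
  -21 -> -25 -> 25 -> 27 -> 27
  26 -> 22 -> -22 -> -20 -> 20
  34 -> 30 -> -30 -> -28 -> 28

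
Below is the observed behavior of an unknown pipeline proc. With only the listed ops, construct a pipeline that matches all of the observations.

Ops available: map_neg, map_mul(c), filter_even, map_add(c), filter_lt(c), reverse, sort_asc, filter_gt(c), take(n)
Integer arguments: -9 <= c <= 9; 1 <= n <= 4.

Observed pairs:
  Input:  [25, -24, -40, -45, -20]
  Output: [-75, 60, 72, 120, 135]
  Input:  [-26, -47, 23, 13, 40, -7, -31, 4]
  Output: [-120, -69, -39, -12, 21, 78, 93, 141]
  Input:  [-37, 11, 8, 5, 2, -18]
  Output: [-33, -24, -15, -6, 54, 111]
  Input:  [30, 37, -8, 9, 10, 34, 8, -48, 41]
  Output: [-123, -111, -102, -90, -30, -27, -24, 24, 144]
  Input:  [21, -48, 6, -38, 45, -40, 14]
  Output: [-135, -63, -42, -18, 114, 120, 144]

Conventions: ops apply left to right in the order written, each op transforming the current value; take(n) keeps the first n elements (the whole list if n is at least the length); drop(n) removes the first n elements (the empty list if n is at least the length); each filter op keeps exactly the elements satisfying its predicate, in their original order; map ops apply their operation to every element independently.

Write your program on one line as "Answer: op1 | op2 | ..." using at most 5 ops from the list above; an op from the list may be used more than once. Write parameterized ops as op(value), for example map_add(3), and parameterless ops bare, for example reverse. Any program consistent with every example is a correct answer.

map_mul(3) | reverse | sort_asc | map_neg | sort_asc

Check, running the answer program on each example:
  [25, -24, -40, -45, -20] -> [75, -72, -120, -135, -60] -> [-60, -135, -120, -72, 75] -> [-135, -120, -72, -60, 75] -> [135, 120, 72, 60, -75] -> [-75, 60, 72, 120, 135]
  [-26, -47, 23, 13, 40, -7, -31, 4] -> [-78, -141, 69, 39, 120, -21, -93, 12] -> [12, -93, -21, 120, 39, 69, -141, -78] -> [-141, -93, -78, -21, 12, 39, 69, 120] -> [141, 93, 78, 21, -12, -39, -69, -120] -> [-120, -69, -39, -12, 21, 78, 93, 141]
  [-37, 11, 8, 5, 2, -18] -> [-111, 33, 24, 15, 6, -54] -> [-54, 6, 15, 24, 33, -111] -> [-111, -54, 6, 15, 24, 33] -> [111, 54, -6, -15, -24, -33] -> [-33, -24, -15, -6, 54, 111]
  [30, 37, -8, 9, 10, 34, 8, -48, 41] -> [90, 111, -24, 27, 30, 102, 24, -144, 123] -> [123, -144, 24, 102, 30, 27, -24, 111, 90] -> [-144, -24, 24, 27, 30, 90, 102, 111, 123] -> [144, 24, -24, -27, -30, -90, -102, -111, -123] -> [-123, -111, -102, -90, -30, -27, -24, 24, 144]
  [21, -48, 6, -38, 45, -40, 14] -> [63, -144, 18, -114, 135, -120, 42] -> [42, -120, 135, -114, 18, -144, 63] -> [-144, -120, -114, 18, 42, 63, 135] -> [144, 120, 114, -18, -42, -63, -135] -> [-135, -63, -42, -18, 114, 120, 144]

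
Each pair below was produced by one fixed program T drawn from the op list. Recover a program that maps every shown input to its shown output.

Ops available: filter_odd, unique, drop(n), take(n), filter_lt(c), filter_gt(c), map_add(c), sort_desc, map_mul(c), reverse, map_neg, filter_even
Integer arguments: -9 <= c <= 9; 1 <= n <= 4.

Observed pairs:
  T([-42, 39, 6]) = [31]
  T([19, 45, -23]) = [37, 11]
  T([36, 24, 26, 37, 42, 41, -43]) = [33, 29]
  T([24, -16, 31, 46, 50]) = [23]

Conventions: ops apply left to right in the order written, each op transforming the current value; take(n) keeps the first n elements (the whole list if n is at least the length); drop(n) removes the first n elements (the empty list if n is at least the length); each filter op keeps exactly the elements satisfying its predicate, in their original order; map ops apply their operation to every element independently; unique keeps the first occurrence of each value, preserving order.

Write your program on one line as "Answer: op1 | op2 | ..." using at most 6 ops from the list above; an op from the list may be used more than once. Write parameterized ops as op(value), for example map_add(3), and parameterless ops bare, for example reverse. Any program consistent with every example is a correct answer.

reverse | sort_desc | filter_gt(6) | filter_odd | map_add(-8)

Check, running the answer program on each example:
  [-42, 39, 6] -> [6, 39, -42] -> [39, 6, -42] -> [39] -> [39] -> [31]
  [19, 45, -23] -> [-23, 45, 19] -> [45, 19, -23] -> [45, 19] -> [45, 19] -> [37, 11]
  [36, 24, 26, 37, 42, 41, -43] -> [-43, 41, 42, 37, 26, 24, 36] -> [42, 41, 37, 36, 26, 24, -43] -> [42, 41, 37, 36, 26, 24] -> [41, 37] -> [33, 29]
  [24, -16, 31, 46, 50] -> [50, 46, 31, -16, 24] -> [50, 46, 31, 24, -16] -> [50, 46, 31, 24] -> [31] -> [23]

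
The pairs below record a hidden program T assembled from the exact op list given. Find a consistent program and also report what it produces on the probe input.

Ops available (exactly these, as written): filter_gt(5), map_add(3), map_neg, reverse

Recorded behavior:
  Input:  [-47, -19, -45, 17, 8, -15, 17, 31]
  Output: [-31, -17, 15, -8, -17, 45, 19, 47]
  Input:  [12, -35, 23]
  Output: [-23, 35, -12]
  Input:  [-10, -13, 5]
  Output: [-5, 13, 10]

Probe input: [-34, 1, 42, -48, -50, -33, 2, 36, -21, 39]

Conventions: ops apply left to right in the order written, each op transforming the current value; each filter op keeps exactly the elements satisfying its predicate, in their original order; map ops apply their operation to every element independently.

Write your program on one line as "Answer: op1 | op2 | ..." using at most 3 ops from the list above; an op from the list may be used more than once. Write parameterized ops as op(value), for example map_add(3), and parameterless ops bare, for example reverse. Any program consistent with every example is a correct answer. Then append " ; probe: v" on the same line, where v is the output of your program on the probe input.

reverse | map_neg ; probe: [-39, 21, -36, -2, 33, 50, 48, -42, -1, 34]

Check, running the answer program on each example:
  [-47, -19, -45, 17, 8, -15, 17, 31] -> [31, 17, -15, 8, 17, -45, -19, -47] -> [-31, -17, 15, -8, -17, 45, 19, 47]
  [12, -35, 23] -> [23, -35, 12] -> [-23, 35, -12]
  [-10, -13, 5] -> [5, -13, -10] -> [-5, 13, 10]
  probe: [-34, 1, 42, -48, -50, -33, 2, 36, -21, 39] -> [39, -21, 36, 2, -33, -50, -48, 42, 1, -34] -> [-39, 21, -36, -2, 33, 50, 48, -42, -1, 34]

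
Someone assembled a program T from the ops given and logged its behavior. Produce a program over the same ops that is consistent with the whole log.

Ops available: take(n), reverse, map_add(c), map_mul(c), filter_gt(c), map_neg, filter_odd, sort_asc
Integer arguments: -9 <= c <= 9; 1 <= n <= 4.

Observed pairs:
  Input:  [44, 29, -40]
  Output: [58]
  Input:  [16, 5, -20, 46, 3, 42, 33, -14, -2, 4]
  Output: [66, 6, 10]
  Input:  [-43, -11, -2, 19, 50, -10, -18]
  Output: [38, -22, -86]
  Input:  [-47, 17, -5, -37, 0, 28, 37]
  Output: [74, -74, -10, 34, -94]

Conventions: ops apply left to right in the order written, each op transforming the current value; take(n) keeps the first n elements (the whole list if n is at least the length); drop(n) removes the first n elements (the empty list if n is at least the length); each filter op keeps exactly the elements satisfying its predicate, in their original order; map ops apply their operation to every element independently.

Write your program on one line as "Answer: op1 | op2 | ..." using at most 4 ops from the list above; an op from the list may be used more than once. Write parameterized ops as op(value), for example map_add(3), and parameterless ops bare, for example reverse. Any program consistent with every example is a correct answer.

reverse | filter_odd | map_mul(2)

Check, running the answer program on each example:
  [44, 29, -40] -> [-40, 29, 44] -> [29] -> [58]
  [16, 5, -20, 46, 3, 42, 33, -14, -2, 4] -> [4, -2, -14, 33, 42, 3, 46, -20, 5, 16] -> [33, 3, 5] -> [66, 6, 10]
  [-43, -11, -2, 19, 50, -10, -18] -> [-18, -10, 50, 19, -2, -11, -43] -> [19, -11, -43] -> [38, -22, -86]
  [-47, 17, -5, -37, 0, 28, 37] -> [37, 28, 0, -37, -5, 17, -47] -> [37, -37, -5, 17, -47] -> [74, -74, -10, 34, -94]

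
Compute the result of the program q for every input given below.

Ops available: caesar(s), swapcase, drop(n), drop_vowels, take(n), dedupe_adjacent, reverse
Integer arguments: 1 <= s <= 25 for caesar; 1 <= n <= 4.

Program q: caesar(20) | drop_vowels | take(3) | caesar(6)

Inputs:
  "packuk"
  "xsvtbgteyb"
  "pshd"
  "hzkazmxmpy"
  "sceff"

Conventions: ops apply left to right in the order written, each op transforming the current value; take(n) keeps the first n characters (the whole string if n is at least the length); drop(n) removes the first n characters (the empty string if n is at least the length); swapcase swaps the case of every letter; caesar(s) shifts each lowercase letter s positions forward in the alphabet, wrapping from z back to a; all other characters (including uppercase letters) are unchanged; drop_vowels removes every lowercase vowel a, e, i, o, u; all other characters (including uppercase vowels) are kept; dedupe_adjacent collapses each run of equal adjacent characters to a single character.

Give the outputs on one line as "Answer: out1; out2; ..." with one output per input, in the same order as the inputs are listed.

Execution, op by op:
  "packuk" -> "juweoe" -> "jw" -> "jw" -> "pc"
  "xsvtbgteyb" -> "rmpnvanysv" -> "rmpnvnysv" -> "rmp" -> "xsv"
  "pshd" -> "jmbx" -> "jmbx" -> "jmb" -> "psh"
  "hzkazmxmpy" -> "bteutgrgjs" -> "bttgrgjs" -> "btt" -> "hzz"
  "sceff" -> "mwyzz" -> "mwyzz" -> "mwy" -> "sce"

"pc"; "xsv"; "psh"; "hzz"; "sce"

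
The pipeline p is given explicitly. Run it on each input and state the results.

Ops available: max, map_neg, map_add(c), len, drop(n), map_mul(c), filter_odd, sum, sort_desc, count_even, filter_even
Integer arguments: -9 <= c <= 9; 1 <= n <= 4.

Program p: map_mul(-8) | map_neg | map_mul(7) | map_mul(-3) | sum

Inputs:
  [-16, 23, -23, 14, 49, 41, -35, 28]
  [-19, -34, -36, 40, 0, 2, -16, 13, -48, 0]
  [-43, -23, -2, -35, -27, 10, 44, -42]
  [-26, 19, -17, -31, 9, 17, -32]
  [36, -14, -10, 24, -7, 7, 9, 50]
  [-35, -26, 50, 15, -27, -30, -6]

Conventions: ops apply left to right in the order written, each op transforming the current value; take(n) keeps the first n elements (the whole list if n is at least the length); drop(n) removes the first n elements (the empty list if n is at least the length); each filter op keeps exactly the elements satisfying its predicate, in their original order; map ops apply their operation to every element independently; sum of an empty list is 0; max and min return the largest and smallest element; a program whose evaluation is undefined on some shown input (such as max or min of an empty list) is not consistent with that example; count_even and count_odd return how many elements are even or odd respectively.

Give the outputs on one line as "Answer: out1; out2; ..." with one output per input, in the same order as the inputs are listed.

Execution, op by op:
  [-16, 23, -23, 14, 49, 41, -35, 28] -> [128, -184, 184, -112, -392, -328, 280, -224] -> [-128, 184, -184, 112, 392, 328, -280, 224] -> [-896, 1288, -1288, 784, 2744, 2296, -1960, 1568] -> [2688, -3864, 3864, -2352, -8232, -6888, 5880, -4704] -> -13608
  [-19, -34, -36, 40, 0, 2, -16, 13, -48, 0] -> [152, 272, 288, -320, 0, -16, 128, -104, 384, 0] -> [-152, -272, -288, 320, 0, 16, -128, 104, -384, 0] -> [-1064, -1904, -2016, 2240, 0, 112, -896, 728, -2688, 0] -> [3192, 5712, 6048, -6720, 0, -336, 2688, -2184, 8064, 0] -> 16464
  [-43, -23, -2, -35, -27, 10, 44, -42] -> [344, 184, 16, 280, 216, -80, -352, 336] -> [-344, -184, -16, -280, -216, 80, 352, -336] -> [-2408, -1288, -112, -1960, -1512, 560, 2464, -2352] -> [7224, 3864, 336, 5880, 4536, -1680, -7392, 7056] -> 19824
  [-26, 19, -17, -31, 9, 17, -32] -> [208, -152, 136, 248, -72, -136, 256] -> [-208, 152, -136, -248, 72, 136, -256] -> [-1456, 1064, -952, -1736, 504, 952, -1792] -> [4368, -3192, 2856, 5208, -1512, -2856, 5376] -> 10248
  [36, -14, -10, 24, -7, 7, 9, 50] -> [-288, 112, 80, -192, 56, -56, -72, -400] -> [288, -112, -80, 192, -56, 56, 72, 400] -> [2016, -784, -560, 1344, -392, 392, 504, 2800] -> [-6048, 2352, 1680, -4032, 1176, -1176, -1512, -8400] -> -15960
  [-35, -26, 50, 15, -27, -30, -6] -> [280, 208, -400, -120, 216, 240, 48] -> [-280, -208, 400, 120, -216, -240, -48] -> [-1960, -1456, 2800, 840, -1512, -1680, -336] -> [5880, 4368, -8400, -2520, 4536, 5040, 1008] -> 9912

-13608; 16464; 19824; 10248; -15960; 9912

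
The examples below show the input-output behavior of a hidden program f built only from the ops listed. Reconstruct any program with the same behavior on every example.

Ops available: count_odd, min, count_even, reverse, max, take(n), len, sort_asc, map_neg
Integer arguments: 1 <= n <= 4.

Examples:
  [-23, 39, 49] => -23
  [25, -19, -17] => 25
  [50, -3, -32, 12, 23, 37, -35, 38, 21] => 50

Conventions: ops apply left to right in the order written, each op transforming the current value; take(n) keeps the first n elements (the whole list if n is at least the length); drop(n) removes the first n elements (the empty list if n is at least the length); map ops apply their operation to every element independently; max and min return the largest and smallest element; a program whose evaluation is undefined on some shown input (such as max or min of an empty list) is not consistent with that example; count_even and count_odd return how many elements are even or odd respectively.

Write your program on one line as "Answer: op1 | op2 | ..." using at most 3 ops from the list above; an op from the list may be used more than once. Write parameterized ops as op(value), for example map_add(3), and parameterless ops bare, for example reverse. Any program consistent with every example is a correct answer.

take(1) | max

Check, running the answer program on each example:
  [-23, 39, 49] -> [-23] -> -23
  [25, -19, -17] -> [25] -> 25
  [50, -3, -32, 12, 23, 37, -35, 38, 21] -> [50] -> 50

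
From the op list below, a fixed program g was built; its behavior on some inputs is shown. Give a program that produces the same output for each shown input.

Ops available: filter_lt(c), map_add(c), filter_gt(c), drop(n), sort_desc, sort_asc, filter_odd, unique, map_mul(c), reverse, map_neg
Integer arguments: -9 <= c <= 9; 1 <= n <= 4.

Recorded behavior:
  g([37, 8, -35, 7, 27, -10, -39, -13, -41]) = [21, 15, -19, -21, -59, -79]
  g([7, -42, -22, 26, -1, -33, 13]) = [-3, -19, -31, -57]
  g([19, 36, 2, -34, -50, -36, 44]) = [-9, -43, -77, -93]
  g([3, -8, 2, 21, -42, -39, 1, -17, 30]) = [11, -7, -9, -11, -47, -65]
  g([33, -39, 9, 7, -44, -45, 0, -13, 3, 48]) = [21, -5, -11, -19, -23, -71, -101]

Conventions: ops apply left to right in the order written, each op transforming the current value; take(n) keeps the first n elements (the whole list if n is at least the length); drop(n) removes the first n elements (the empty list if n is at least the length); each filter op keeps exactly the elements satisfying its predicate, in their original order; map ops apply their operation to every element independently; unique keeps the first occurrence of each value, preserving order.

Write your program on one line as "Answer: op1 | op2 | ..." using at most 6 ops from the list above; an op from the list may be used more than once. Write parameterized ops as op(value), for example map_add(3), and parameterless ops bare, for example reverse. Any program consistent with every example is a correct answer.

map_add(4) | sort_asc | drop(3) | map_mul(-2) | map_add(3)

Check, running the answer program on each example:
  [37, 8, -35, 7, 27, -10, -39, -13, -41] -> [41, 12, -31, 11, 31, -6, -35, -9, -37] -> [-37, -35, -31, -9, -6, 11, 12, 31, 41] -> [-9, -6, 11, 12, 31, 41] -> [18, 12, -22, -24, -62, -82] -> [21, 15, -19, -21, -59, -79]
  [7, -42, -22, 26, -1, -33, 13] -> [11, -38, -18, 30, 3, -29, 17] -> [-38, -29, -18, 3, 11, 17, 30] -> [3, 11, 17, 30] -> [-6, -22, -34, -60] -> [-3, -19, -31, -57]
  [19, 36, 2, -34, -50, -36, 44] -> [23, 40, 6, -30, -46, -32, 48] -> [-46, -32, -30, 6, 23, 40, 48] -> [6, 23, 40, 48] -> [-12, -46, -80, -96] -> [-9, -43, -77, -93]
  [3, -8, 2, 21, -42, -39, 1, -17, 30] -> [7, -4, 6, 25, -38, -35, 5, -13, 34] -> [-38, -35, -13, -4, 5, 6, 7, 25, 34] -> [-4, 5, 6, 7, 25, 34] -> [8, -10, -12, -14, -50, -68] -> [11, -7, -9, -11, -47, -65]
  [33, -39, 9, 7, -44, -45, 0, -13, 3, 48] -> [37, -35, 13, 11, -40, -41, 4, -9, 7, 52] -> [-41, -40, -35, -9, 4, 7, 11, 13, 37, 52] -> [-9, 4, 7, 11, 13, 37, 52] -> [18, -8, -14, -22, -26, -74, -104] -> [21, -5, -11, -19, -23, -71, -101]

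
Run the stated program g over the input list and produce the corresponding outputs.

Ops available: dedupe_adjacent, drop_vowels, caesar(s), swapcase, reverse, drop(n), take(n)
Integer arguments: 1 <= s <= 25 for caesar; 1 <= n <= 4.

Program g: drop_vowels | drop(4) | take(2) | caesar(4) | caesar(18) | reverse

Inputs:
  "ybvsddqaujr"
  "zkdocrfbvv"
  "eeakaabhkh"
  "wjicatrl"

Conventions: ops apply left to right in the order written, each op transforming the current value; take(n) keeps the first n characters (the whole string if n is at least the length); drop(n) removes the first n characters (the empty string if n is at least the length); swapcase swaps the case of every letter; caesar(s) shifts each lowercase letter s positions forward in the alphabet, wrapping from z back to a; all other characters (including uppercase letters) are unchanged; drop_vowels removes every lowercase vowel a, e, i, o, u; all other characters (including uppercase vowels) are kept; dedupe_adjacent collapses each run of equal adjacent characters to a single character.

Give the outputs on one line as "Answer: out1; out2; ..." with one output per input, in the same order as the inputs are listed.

Execution, op by op:
  "ybvsddqaujr" -> "ybvsddqjr" -> "ddqjr" -> "dd" -> "hh" -> "zz" -> "zz"
  "zkdocrfbvv" -> "zkdcrfbvv" -> "rfbvv" -> "rf" -> "vj" -> "nb" -> "bn"
  "eeakaabhkh" -> "kbhkh" -> "h" -> "h" -> "l" -> "d" -> "d"
  "wjicatrl" -> "wjctrl" -> "rl" -> "rl" -> "vp" -> "nh" -> "hn"

"zz"; "bn"; "d"; "hn"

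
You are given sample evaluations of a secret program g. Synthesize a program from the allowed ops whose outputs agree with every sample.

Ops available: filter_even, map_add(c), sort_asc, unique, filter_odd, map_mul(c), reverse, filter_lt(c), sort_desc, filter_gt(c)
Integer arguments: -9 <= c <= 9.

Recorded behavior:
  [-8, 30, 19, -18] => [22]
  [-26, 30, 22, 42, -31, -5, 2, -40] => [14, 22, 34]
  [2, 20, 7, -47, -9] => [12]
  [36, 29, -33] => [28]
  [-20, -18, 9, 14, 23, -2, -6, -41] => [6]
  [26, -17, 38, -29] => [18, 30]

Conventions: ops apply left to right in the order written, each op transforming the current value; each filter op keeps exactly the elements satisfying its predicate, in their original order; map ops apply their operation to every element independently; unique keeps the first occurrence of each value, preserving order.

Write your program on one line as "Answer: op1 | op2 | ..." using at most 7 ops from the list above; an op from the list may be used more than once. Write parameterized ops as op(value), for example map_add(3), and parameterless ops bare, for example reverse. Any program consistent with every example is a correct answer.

filter_gt(2) | map_add(-5) | map_add(-3) | filter_gt(4) | filter_even | sort_asc

Check, running the answer program on each example:
  [-8, 30, 19, -18] -> [30, 19] -> [25, 14] -> [22, 11] -> [22, 11] -> [22] -> [22]
  [-26, 30, 22, 42, -31, -5, 2, -40] -> [30, 22, 42] -> [25, 17, 37] -> [22, 14, 34] -> [22, 14, 34] -> [22, 14, 34] -> [14, 22, 34]
  [2, 20, 7, -47, -9] -> [20, 7] -> [15, 2] -> [12, -1] -> [12] -> [12] -> [12]
  [36, 29, -33] -> [36, 29] -> [31, 24] -> [28, 21] -> [28, 21] -> [28] -> [28]
  [-20, -18, 9, 14, 23, -2, -6, -41] -> [9, 14, 23] -> [4, 9, 18] -> [1, 6, 15] -> [6, 15] -> [6] -> [6]
  [26, -17, 38, -29] -> [26, 38] -> [21, 33] -> [18, 30] -> [18, 30] -> [18, 30] -> [18, 30]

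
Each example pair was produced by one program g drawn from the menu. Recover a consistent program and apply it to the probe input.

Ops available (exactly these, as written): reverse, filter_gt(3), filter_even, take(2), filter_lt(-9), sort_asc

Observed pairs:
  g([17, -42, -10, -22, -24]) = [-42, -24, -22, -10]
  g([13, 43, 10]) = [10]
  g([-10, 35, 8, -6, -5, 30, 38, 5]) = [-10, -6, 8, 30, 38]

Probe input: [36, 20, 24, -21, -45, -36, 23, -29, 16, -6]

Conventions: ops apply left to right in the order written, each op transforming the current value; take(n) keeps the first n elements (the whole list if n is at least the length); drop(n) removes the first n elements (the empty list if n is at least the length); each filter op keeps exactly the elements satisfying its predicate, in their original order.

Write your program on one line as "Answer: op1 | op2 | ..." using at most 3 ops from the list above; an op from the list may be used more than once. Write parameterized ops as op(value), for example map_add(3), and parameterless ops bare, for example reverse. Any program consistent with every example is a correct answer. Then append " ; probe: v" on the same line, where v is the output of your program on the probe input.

reverse | sort_asc | filter_even ; probe: [-36, -6, 16, 20, 24, 36]

Check, running the answer program on each example:
  [17, -42, -10, -22, -24] -> [-24, -22, -10, -42, 17] -> [-42, -24, -22, -10, 17] -> [-42, -24, -22, -10]
  [13, 43, 10] -> [10, 43, 13] -> [10, 13, 43] -> [10]
  [-10, 35, 8, -6, -5, 30, 38, 5] -> [5, 38, 30, -5, -6, 8, 35, -10] -> [-10, -6, -5, 5, 8, 30, 35, 38] -> [-10, -6, 8, 30, 38]
  probe: [36, 20, 24, -21, -45, -36, 23, -29, 16, -6] -> [-6, 16, -29, 23, -36, -45, -21, 24, 20, 36] -> [-45, -36, -29, -21, -6, 16, 20, 23, 24, 36] -> [-36, -6, 16, 20, 24, 36]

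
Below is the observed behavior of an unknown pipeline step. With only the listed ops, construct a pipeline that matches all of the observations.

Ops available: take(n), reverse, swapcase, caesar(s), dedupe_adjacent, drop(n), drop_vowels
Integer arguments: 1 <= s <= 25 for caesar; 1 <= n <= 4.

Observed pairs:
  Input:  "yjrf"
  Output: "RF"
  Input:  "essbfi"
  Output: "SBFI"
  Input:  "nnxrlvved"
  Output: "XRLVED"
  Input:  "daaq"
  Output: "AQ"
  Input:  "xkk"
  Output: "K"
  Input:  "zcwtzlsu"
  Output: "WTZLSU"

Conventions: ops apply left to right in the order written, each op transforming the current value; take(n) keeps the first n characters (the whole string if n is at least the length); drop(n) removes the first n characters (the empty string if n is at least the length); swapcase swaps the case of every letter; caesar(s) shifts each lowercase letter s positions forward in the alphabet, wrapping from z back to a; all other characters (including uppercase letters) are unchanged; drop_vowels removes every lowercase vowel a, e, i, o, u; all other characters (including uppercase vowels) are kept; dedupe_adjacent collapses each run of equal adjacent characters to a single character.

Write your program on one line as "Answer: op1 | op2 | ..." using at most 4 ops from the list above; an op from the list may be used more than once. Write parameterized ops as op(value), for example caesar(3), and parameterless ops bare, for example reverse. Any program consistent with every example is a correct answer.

drop(2) | swapcase | dedupe_adjacent

Check, running the answer program on each example:
  "yjrf" -> "rf" -> "RF" -> "RF"
  "essbfi" -> "sbfi" -> "SBFI" -> "SBFI"
  "nnxrlvved" -> "xrlvved" -> "XRLVVED" -> "XRLVED"
  "daaq" -> "aq" -> "AQ" -> "AQ"
  "xkk" -> "k" -> "K" -> "K"
  "zcwtzlsu" -> "wtzlsu" -> "WTZLSU" -> "WTZLSU"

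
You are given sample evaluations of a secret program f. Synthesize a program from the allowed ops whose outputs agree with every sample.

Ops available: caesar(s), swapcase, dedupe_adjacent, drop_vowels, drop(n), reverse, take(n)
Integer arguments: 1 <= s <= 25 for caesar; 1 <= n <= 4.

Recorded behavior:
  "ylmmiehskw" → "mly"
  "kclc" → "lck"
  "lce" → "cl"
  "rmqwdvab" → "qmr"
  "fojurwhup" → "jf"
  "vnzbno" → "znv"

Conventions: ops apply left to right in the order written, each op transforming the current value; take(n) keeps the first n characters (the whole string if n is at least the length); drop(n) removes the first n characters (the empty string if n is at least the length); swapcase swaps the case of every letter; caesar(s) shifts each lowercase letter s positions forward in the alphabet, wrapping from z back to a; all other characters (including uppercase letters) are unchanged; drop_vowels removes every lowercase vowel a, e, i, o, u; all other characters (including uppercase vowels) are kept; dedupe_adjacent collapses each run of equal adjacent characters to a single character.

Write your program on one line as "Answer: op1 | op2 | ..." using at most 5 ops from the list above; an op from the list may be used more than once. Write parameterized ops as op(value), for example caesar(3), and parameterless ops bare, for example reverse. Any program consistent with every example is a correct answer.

take(4) | drop_vowels | take(3) | reverse

Check, running the answer program on each example:
  "ylmmiehskw" -> "ylmm" -> "ylmm" -> "ylm" -> "mly"
  "kclc" -> "kclc" -> "kclc" -> "kcl" -> "lck"
  "lce" -> "lce" -> "lc" -> "lc" -> "cl"
  "rmqwdvab" -> "rmqw" -> "rmqw" -> "rmq" -> "qmr"
  "fojurwhup" -> "foju" -> "fj" -> "fj" -> "jf"
  "vnzbno" -> "vnzb" -> "vnzb" -> "vnz" -> "znv"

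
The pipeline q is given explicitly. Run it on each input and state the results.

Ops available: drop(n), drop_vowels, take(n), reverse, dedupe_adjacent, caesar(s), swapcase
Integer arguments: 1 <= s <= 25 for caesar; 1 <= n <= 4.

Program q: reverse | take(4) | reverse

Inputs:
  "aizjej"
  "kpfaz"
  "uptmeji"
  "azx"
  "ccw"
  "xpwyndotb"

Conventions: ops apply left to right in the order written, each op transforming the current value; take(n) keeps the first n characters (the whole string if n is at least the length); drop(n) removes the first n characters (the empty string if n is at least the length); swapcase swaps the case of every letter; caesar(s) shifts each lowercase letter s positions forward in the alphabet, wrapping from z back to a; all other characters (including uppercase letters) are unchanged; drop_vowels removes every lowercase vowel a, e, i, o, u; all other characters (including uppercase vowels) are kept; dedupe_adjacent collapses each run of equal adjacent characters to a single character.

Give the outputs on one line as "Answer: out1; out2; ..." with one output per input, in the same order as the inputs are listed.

Execution, op by op:
  "aizjej" -> "jejzia" -> "jejz" -> "zjej"
  "kpfaz" -> "zafpk" -> "zafp" -> "pfaz"
  "uptmeji" -> "ijemtpu" -> "ijem" -> "meji"
  "azx" -> "xza" -> "xza" -> "azx"
  "ccw" -> "wcc" -> "wcc" -> "ccw"
  "xpwyndotb" -> "btodnywpx" -> "btod" -> "dotb"

"zjej"; "pfaz"; "meji"; "azx"; "ccw"; "dotb"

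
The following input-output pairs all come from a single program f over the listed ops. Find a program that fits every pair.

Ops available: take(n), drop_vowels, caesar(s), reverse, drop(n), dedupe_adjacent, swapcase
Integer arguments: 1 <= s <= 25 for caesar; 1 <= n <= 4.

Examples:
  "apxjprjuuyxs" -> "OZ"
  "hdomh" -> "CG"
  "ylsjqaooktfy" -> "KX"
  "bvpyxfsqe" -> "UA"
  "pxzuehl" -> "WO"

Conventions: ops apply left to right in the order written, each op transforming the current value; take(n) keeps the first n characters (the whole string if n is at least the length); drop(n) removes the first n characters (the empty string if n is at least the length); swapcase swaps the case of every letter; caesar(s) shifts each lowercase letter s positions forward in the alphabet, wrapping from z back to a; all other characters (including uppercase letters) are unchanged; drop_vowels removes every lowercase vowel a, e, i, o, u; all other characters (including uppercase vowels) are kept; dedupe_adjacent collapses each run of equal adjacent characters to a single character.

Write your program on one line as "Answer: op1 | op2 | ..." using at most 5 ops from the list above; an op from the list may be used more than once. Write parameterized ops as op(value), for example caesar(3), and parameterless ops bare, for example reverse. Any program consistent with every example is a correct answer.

caesar(25) | dedupe_adjacent | take(2) | reverse | swapcase

Check, running the answer program on each example:
  "apxjprjuuyxs" -> "zowioqittxwr" -> "zowioqitxwr" -> "zo" -> "oz" -> "OZ"
  "hdomh" -> "gcnlg" -> "gcnlg" -> "gc" -> "cg" -> "CG"
  "ylsjqaooktfy" -> "xkripznnjsex" -> "xkripznjsex" -> "xk" -> "kx" -> "KX"
  "bvpyxfsqe" -> "auoxwerpd" -> "auoxwerpd" -> "au" -> "ua" -> "UA"
  "pxzuehl" -> "owytdgk" -> "owytdgk" -> "ow" -> "wo" -> "WO"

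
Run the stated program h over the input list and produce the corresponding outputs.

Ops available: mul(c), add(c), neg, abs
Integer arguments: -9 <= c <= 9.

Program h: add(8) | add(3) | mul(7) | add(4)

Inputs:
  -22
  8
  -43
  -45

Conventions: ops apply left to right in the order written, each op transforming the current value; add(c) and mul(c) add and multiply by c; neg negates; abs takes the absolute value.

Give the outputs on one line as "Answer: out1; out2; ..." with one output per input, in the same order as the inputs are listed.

-73; 137; -220; -234

Execution, op by op:
  -22 -> -14 -> -11 -> -77 -> -73
  8 -> 16 -> 19 -> 133 -> 137
  -43 -> -35 -> -32 -> -224 -> -220
  -45 -> -37 -> -34 -> -238 -> -234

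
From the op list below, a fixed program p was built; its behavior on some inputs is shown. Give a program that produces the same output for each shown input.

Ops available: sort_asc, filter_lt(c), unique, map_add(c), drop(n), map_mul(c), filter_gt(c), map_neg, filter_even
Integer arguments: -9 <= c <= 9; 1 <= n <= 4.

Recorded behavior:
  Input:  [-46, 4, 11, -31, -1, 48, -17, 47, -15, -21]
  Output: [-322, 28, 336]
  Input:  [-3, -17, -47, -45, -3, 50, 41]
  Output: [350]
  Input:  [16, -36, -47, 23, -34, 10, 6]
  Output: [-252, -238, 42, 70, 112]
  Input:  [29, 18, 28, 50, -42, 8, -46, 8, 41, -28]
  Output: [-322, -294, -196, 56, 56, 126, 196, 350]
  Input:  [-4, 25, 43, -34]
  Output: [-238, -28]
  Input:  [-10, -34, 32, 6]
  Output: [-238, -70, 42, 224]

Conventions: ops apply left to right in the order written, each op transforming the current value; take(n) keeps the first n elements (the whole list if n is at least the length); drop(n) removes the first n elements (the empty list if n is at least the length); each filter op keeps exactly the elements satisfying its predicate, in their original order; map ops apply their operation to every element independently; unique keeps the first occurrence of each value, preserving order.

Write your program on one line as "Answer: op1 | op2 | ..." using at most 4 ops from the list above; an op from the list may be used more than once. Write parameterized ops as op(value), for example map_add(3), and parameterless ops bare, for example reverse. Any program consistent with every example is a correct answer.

sort_asc | map_neg | filter_even | map_mul(-7)

Check, running the answer program on each example:
  [-46, 4, 11, -31, -1, 48, -17, 47, -15, -21] -> [-46, -31, -21, -17, -15, -1, 4, 11, 47, 48] -> [46, 31, 21, 17, 15, 1, -4, -11, -47, -48] -> [46, -4, -48] -> [-322, 28, 336]
  [-3, -17, -47, -45, -3, 50, 41] -> [-47, -45, -17, -3, -3, 41, 50] -> [47, 45, 17, 3, 3, -41, -50] -> [-50] -> [350]
  [16, -36, -47, 23, -34, 10, 6] -> [-47, -36, -34, 6, 10, 16, 23] -> [47, 36, 34, -6, -10, -16, -23] -> [36, 34, -6, -10, -16] -> [-252, -238, 42, 70, 112]
  [29, 18, 28, 50, -42, 8, -46, 8, 41, -28] -> [-46, -42, -28, 8, 8, 18, 28, 29, 41, 50] -> [46, 42, 28, -8, -8, -18, -28, -29, -41, -50] -> [46, 42, 28, -8, -8, -18, -28, -50] -> [-322, -294, -196, 56, 56, 126, 196, 350]
  [-4, 25, 43, -34] -> [-34, -4, 25, 43] -> [34, 4, -25, -43] -> [34, 4] -> [-238, -28]
  [-10, -34, 32, 6] -> [-34, -10, 6, 32] -> [34, 10, -6, -32] -> [34, 10, -6, -32] -> [-238, -70, 42, 224]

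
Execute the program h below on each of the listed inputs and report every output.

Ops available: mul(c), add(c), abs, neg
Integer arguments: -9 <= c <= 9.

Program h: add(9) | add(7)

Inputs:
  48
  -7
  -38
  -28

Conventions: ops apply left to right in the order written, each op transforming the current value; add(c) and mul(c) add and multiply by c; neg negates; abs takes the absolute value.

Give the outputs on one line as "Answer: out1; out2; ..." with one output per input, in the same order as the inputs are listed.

Execution, op by op:
  48 -> 57 -> 64
  -7 -> 2 -> 9
  -38 -> -29 -> -22
  -28 -> -19 -> -12

64; 9; -22; -12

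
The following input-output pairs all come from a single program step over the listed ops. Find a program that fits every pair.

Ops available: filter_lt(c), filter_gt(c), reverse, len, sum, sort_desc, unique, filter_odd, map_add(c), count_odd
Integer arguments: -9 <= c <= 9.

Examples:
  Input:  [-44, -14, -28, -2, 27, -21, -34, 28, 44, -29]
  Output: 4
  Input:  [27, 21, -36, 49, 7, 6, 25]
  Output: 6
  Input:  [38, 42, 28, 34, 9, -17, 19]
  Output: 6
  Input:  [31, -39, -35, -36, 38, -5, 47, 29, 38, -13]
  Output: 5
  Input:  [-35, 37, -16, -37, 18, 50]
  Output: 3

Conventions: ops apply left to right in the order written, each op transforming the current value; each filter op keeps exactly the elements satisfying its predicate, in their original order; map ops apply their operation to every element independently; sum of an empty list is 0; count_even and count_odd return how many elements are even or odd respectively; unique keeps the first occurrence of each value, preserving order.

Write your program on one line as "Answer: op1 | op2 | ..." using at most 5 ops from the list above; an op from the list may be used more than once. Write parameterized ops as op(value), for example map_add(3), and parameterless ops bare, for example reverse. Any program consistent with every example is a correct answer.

reverse | filter_gt(-8) | sort_desc | unique | len

Check, running the answer program on each example:
  [-44, -14, -28, -2, 27, -21, -34, 28, 44, -29] -> [-29, 44, 28, -34, -21, 27, -2, -28, -14, -44] -> [44, 28, 27, -2] -> [44, 28, 27, -2] -> [44, 28, 27, -2] -> 4
  [27, 21, -36, 49, 7, 6, 25] -> [25, 6, 7, 49, -36, 21, 27] -> [25, 6, 7, 49, 21, 27] -> [49, 27, 25, 21, 7, 6] -> [49, 27, 25, 21, 7, 6] -> 6
  [38, 42, 28, 34, 9, -17, 19] -> [19, -17, 9, 34, 28, 42, 38] -> [19, 9, 34, 28, 42, 38] -> [42, 38, 34, 28, 19, 9] -> [42, 38, 34, 28, 19, 9] -> 6
  [31, -39, -35, -36, 38, -5, 47, 29, 38, -13] -> [-13, 38, 29, 47, -5, 38, -36, -35, -39, 31] -> [38, 29, 47, -5, 38, 31] -> [47, 38, 38, 31, 29, -5] -> [47, 38, 31, 29, -5] -> 5
  [-35, 37, -16, -37, 18, 50] -> [50, 18, -37, -16, 37, -35] -> [50, 18, 37] -> [50, 37, 18] -> [50, 37, 18] -> 3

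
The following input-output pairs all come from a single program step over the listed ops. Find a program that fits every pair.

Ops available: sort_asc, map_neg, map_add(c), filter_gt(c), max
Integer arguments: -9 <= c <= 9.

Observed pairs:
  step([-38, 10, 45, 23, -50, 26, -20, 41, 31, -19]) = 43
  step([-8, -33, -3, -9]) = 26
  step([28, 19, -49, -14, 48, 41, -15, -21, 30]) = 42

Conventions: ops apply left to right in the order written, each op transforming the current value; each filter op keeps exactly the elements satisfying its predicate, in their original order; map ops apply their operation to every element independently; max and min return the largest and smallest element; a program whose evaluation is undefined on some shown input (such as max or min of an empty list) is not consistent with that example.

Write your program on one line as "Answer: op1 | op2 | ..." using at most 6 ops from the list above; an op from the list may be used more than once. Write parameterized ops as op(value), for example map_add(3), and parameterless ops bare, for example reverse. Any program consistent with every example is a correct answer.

map_add(9) | map_add(-4) | map_add(2) | map_neg | max

Check, running the answer program on each example:
  [-38, 10, 45, 23, -50, 26, -20, 41, 31, -19] -> [-29, 19, 54, 32, -41, 35, -11, 50, 40, -10] -> [-33, 15, 50, 28, -45, 31, -15, 46, 36, -14] -> [-31, 17, 52, 30, -43, 33, -13, 48, 38, -12] -> [31, -17, -52, -30, 43, -33, 13, -48, -38, 12] -> 43
  [-8, -33, -3, -9] -> [1, -24, 6, 0] -> [-3, -28, 2, -4] -> [-1, -26, 4, -2] -> [1, 26, -4, 2] -> 26
  [28, 19, -49, -14, 48, 41, -15, -21, 30] -> [37, 28, -40, -5, 57, 50, -6, -12, 39] -> [33, 24, -44, -9, 53, 46, -10, -16, 35] -> [35, 26, -42, -7, 55, 48, -8, -14, 37] -> [-35, -26, 42, 7, -55, -48, 8, 14, -37] -> 42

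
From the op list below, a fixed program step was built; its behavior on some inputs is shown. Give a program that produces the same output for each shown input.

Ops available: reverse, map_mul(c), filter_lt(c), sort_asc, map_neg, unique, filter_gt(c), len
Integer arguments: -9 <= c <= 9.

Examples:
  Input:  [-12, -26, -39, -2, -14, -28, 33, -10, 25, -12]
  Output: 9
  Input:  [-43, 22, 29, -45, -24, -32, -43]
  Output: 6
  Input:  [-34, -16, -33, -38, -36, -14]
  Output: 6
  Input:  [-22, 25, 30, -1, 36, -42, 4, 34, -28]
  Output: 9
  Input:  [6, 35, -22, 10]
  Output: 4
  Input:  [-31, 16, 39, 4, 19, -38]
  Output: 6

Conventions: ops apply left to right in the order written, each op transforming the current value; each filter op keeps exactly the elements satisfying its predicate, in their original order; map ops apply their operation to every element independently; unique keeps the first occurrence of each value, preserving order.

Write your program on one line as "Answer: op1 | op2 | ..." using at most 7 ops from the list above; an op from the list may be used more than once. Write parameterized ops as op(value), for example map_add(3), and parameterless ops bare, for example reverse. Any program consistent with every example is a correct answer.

unique | sort_asc | map_neg | reverse | map_mul(-2) | len

Check, running the answer program on each example:
  [-12, -26, -39, -2, -14, -28, 33, -10, 25, -12] -> [-12, -26, -39, -2, -14, -28, 33, -10, 25] -> [-39, -28, -26, -14, -12, -10, -2, 25, 33] -> [39, 28, 26, 14, 12, 10, 2, -25, -33] -> [-33, -25, 2, 10, 12, 14, 26, 28, 39] -> [66, 50, -4, -20, -24, -28, -52, -56, -78] -> 9
  [-43, 22, 29, -45, -24, -32, -43] -> [-43, 22, 29, -45, -24, -32] -> [-45, -43, -32, -24, 22, 29] -> [45, 43, 32, 24, -22, -29] -> [-29, -22, 24, 32, 43, 45] -> [58, 44, -48, -64, -86, -90] -> 6
  [-34, -16, -33, -38, -36, -14] -> [-34, -16, -33, -38, -36, -14] -> [-38, -36, -34, -33, -16, -14] -> [38, 36, 34, 33, 16, 14] -> [14, 16, 33, 34, 36, 38] -> [-28, -32, -66, -68, -72, -76] -> 6
  [-22, 25, 30, -1, 36, -42, 4, 34, -28] -> [-22, 25, 30, -1, 36, -42, 4, 34, -28] -> [-42, -28, -22, -1, 4, 25, 30, 34, 36] -> [42, 28, 22, 1, -4, -25, -30, -34, -36] -> [-36, -34, -30, -25, -4, 1, 22, 28, 42] -> [72, 68, 60, 50, 8, -2, -44, -56, -84] -> 9
  [6, 35, -22, 10] -> [6, 35, -22, 10] -> [-22, 6, 10, 35] -> [22, -6, -10, -35] -> [-35, -10, -6, 22] -> [70, 20, 12, -44] -> 4
  [-31, 16, 39, 4, 19, -38] -> [-31, 16, 39, 4, 19, -38] -> [-38, -31, 4, 16, 19, 39] -> [38, 31, -4, -16, -19, -39] -> [-39, -19, -16, -4, 31, 38] -> [78, 38, 32, 8, -62, -76] -> 6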